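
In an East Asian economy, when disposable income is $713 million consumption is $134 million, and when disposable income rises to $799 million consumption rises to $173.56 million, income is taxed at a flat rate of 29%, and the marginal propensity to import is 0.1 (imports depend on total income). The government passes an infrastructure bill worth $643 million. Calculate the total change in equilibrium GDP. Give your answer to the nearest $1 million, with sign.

+$831 million

MPC = ΔC/ΔYd = (173.56 − 134)/(799 − 713) = 39.56/86 = 0.46.
Government-spending multiplier = 1/(1 − c(1−t) + m) = 1/(1 − 0.46×0.71 + 0.1) = 1/0.7734 ≈ 1.293.
ΔY = k × ΔG = (+$643 million) / 0.7734 ≈ +$831 million.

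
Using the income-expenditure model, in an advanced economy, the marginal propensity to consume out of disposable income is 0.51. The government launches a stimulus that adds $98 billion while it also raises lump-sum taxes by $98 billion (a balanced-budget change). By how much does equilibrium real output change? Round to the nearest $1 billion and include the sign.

+$98 billion

Expenditure multiplier = 1/(1 − MPC) = 1/(1 − 0.51) = 1/0.49 ≈ 2.041.
ΔG contributes k·ΔG = (+$98 billion) / 0.49 = +$200 billion.
ΔT of +$98 billion changes first-round spending by −c·ΔT = −$49.98 billion, contributing k·(−c·ΔT) = (−$49.98 billion) / 0.49 = −$102 billion.
With ΔG = ΔT and no other leakages, the balanced-budget multiplier is 1, so ΔY = ΔG = +$98 billion.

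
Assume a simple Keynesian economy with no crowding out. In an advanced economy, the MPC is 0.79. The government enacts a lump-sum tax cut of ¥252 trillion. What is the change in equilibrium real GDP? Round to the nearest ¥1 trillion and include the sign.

+¥948 trillion

A lump-sum tax change of −¥252 trillion shifts disposable income by +¥252 trillion; first-round consumption changes by −c × ΔT = −0.79 × (−¥252 trillion) = +¥199.08 trillion.
Expenditure multiplier = 1/(1 − MPC) = 1/(1 − 0.79) = 1/0.21 ≈ 4.762.
The tax multiplier is −c × k ≈ −3.762, so ΔY = k × (−c·ΔT) = (+¥199.08 trillion) / 0.21 = +¥948 trillion.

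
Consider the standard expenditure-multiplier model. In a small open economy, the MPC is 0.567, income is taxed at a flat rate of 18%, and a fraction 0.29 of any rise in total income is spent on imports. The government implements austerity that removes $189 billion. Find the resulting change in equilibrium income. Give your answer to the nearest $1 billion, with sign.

Expenditure multiplier = 1/(1 − c(1−t) + m) = 1/(1 − 0.567×0.82 + 0.29) = 1/0.82506 ≈ 1.212.
ΔY = k × ΔG = (−$189 billion) / 0.82506 ≈ −$229 billion.

−$229 billion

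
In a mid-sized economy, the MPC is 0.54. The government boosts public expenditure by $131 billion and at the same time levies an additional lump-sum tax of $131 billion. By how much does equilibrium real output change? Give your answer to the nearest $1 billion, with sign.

+$131 billion

Expenditure multiplier = 1/(1 − MPC) = 1/(1 − 0.54) = 1/0.46 ≈ 2.174.
ΔG contributes k·ΔG = (+$131 billion) / 0.46 ≈ +$284.8 billion.
ΔT of +$131 billion changes first-round spending by −c·ΔT = −$70.74 billion, contributing k·(−c·ΔT) = (−$70.74 billion) / 0.46 ≈ −$153.8 billion.
With ΔG = ΔT and no other leakages, the balanced-budget multiplier is 1, so ΔY = ΔG = +$131 billion.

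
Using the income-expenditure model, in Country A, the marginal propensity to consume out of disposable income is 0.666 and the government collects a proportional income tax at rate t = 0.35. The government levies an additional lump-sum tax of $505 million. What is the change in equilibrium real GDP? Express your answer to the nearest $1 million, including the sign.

A lump-sum tax change of +$505 million shifts disposable income by −$505 million; first-round consumption changes by −c × ΔT = −0.666 × (+$505 million) = −$336.33 million.
Expenditure multiplier = 1/(1 − c(1−t)) = 1/(1 − 0.666×0.65) = 1/0.5671 ≈ 1.763.
The tax multiplier is −c × k ≈ −1.174, so ΔY = k × (−c·ΔT) = (−$336.33 million) / 0.5671 ≈ −$593 million.

−$593 million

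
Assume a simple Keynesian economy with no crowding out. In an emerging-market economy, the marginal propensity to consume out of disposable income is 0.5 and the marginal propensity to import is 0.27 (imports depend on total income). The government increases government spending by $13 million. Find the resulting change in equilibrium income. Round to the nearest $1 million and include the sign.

+$17 million

Expenditure multiplier = 1/(1 − c + m) = 1/(1 − 0.5 + 0.27) = 1/0.77 ≈ 1.299.
ΔY = k × ΔG = (+$13 million) / 0.77 ≈ +$17 million.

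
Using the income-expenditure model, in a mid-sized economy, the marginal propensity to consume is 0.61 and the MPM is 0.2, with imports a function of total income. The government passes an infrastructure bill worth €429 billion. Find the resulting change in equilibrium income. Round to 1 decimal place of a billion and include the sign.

+€727.1 billion

Government-spending multiplier = 1/(1 − c + m) = 1/(1 − 0.61 + 0.2) = 1/0.59 ≈ 1.695.
ΔY = k × ΔG = (+€429 billion) / 0.59 ≈ +€727.1 billion.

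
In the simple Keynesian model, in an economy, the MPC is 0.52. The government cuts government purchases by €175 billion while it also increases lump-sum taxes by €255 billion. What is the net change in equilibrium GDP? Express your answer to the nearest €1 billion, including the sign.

Expenditure multiplier = 1/(1 − MPC) = 1/(1 − 0.52) = 1/0.48 ≈ 2.083.
ΔG contributes k·ΔG = (−€175 billion) / 0.48 ≈ −€364.6 billion.
ΔT of +€255 billion changes first-round spending by −c·ΔT = −€132.6 billion, contributing k·(−c·ΔT) = (−€132.6 billion) / 0.48 ≈ −€276.3 billion.
Net ΔY = k(ΔG − c·ΔT) = (−€307.6 billion) / 0.48 ≈ −€641 billion.

−€641 billion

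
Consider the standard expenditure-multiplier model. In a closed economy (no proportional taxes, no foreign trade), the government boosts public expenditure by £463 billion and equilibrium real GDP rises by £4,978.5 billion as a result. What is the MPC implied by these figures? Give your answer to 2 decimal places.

Implied spending multiplier k = ΔY/ΔG = 4,978.5/463 ≈ 10.7527.
Since k = 1/(1 − MPC), MPC = 1 − 1/k = 1 − ΔG/ΔY = 1 − 463/4,978.5 ≈ 0.91.

0.91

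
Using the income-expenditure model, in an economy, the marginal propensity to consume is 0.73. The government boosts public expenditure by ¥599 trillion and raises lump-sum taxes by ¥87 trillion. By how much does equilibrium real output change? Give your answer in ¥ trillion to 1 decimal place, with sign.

Expenditure multiplier = 1/(1 − MPC) = 1/(1 − 0.73) = 1/0.27 ≈ 3.704.
ΔG contributes k·ΔG = (+¥599 trillion) / 0.27 ≈ +¥2,218.5 trillion.
ΔT of +¥87 trillion changes first-round spending by −c·ΔT = −¥63.51 trillion, contributing k·(−c·ΔT) = (−¥63.51 trillion) / 0.27 ≈ −¥235.2 trillion.
Net ΔY = k(ΔG − c·ΔT) = (+¥535.49 trillion) / 0.27 ≈ +¥1,983.3 trillion.

+¥1,983.3 trillion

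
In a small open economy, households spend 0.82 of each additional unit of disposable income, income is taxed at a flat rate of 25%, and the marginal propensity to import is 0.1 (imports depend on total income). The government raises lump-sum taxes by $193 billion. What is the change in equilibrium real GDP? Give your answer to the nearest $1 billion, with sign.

A lump-sum tax change of +$193 billion shifts disposable income by −$193 billion; first-round consumption changes by −c × ΔT = −0.82 × (+$193 billion) = −$158.26 billion.
Expenditure multiplier = 1/(1 − c(1−t) + m) = 1/(1 − 0.82×0.75 + 0.1) = 1/0.485 ≈ 2.062.
The tax multiplier is −c × k ≈ −1.691, so ΔY = k × (−c·ΔT) = (−$158.26 billion) / 0.485 ≈ −$326 billion.

−$326 billion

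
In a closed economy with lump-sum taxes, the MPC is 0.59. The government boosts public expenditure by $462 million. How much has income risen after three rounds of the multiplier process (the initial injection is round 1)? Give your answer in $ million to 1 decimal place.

Round 1 adds ΔG = $462 million; each later round is MPC = 0.59 times the previous.
After 3 rounds: 462 + 272.58 + 160.8222 = ΔG·(1 − c^3)/(1 − c) = 462 × (1 − 0.205379)/0.41 ≈ $895.4 million.

$895.4 million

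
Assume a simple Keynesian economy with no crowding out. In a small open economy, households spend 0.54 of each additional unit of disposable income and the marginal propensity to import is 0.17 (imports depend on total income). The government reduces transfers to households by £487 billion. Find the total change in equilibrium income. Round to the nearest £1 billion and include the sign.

The transfer change shifts disposable income by −£487 billion, so first-round consumption changes by c·ΔTR = 0.54 × (−£487 billion) = −£262.98 billion.
Expenditure multiplier = 1/(1 − c + m) = 1/(1 − 0.54 + 0.17) = 1/0.63 ≈ 1.587.
The transfer multiplier is c × k ≈ 0.857, so ΔY = k × (c·ΔTR) = (−£262.98 billion) / 0.63 ≈ −£417 billion.

−£417 billion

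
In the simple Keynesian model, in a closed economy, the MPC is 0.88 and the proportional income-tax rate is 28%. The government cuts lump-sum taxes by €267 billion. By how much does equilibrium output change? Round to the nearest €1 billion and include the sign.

+€641 billion

A lump-sum tax change of −€267 billion shifts disposable income by +€267 billion; first-round consumption changes by −c × ΔT = −0.88 × (−€267 billion) = +€234.96 billion.
Expenditure multiplier = 1/(1 − c(1−t)) = 1/(1 − 0.88×0.72) = 1/0.3664 ≈ 2.729.
The tax multiplier is −c × k ≈ −2.402, so ΔY = k × (−c·ΔT) = (+€234.96 billion) / 0.3664 ≈ +€641 billion.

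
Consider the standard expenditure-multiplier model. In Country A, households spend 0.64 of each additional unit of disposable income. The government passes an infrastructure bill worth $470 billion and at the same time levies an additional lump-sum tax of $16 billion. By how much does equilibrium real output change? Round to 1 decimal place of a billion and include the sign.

+$1,277.1 billion

Expenditure multiplier = 1/(1 − MPC) = 1/(1 − 0.64) = 1/0.36 ≈ 2.778.
ΔG contributes k·ΔG = (+$470 billion) / 0.36 ≈ +$1,305.6 billion.
ΔT of +$16 billion changes first-round spending by −c·ΔT = −$10.24 billion, contributing k·(−c·ΔT) = (−$10.24 billion) / 0.36 ≈ −$28.4 billion.
Net ΔY = k(ΔG − c·ΔT) = (+$459.76 billion) / 0.36 ≈ +$1,277.1 billion.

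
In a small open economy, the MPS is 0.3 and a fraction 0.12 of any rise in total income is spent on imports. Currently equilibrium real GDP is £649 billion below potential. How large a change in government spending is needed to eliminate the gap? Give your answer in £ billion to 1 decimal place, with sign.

MPC = 1 − MPS = 1 − 0.3 = 0.7.
Spending multiplier = 1/(1 − c + m) = 1/(1 − 0.7 + 0.12) = 1/0.42 ≈ 2.381.
Need ΔY = +£649 billion, so ΔG = ΔY/k = (+£649 billion) × 0.42 ≈ +£272.6 billion.
The government should increase government spending by £272.6 billion.

+£272.6 billion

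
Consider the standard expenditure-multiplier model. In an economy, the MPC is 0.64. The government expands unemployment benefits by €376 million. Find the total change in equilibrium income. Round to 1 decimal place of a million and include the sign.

+€668.4 million

The transfer change shifts disposable income by +€376 million, so first-round consumption changes by c·ΔTR = 0.64 × (+€376 million) = +€240.64 million.
Expenditure multiplier = 1/(1 − MPC) = 1/(1 − 0.64) = 1/0.36 ≈ 2.778.
The transfer multiplier is c × k ≈ 1.778, so ΔY = k × (c·ΔTR) = (+€240.64 million) / 0.36 ≈ +€668.4 million.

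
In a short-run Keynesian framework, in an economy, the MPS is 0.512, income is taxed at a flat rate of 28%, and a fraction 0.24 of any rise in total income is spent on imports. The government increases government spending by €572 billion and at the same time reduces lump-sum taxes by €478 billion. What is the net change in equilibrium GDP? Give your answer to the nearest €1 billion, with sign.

+€906 billion

MPC = 1 − MPS = 1 − 0.512 = 0.488.
Expenditure multiplier = 1/(1 − c(1−t) + m) = 1/(1 − 0.488×0.72 + 0.24) = 1/0.88864 ≈ 1.125.
ΔG contributes k·ΔG = (+€572 billion) / 0.88864 ≈ +€643.7 billion.
ΔT of −€478 billion changes first-round spending by −c·ΔT = +€233.264 billion, contributing k·(−c·ΔT) = (+€233.264 billion) / 0.88864 ≈ +€262.5 billion.
Net ΔY = k(ΔG − c·ΔT) = (+€805.264 billion) / 0.88864 ≈ +€906 billion.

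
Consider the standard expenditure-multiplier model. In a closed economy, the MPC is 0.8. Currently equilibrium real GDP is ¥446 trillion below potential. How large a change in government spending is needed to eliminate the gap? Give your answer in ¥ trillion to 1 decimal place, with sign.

+¥89.2 trillion

Spending multiplier = 1/(1 − MPC) = 1/(1 − 0.8) = 1/0.2 = 5.
Need ΔY = +¥446 trillion, so ΔG = ΔY/k = (+¥446 trillion) × 0.2 = +¥89.2 trillion.
The government should increase government spending by ¥89.2 trillion.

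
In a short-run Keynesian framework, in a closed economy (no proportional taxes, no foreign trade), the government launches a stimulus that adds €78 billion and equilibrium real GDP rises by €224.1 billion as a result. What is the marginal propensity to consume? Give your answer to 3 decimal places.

0.652

Implied spending multiplier k = ΔY/ΔG = 224.1/78 ≈ 2.8731.
Since k = 1/(1 − MPC), MPC = 1 − 1/k = 1 − ΔG/ΔY = 1 − 78/224.1 ≈ 0.652.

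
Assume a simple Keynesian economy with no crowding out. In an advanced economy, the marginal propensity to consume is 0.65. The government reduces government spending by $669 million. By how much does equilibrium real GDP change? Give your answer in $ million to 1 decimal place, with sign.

−$1,911.4 million

Government-spending multiplier = 1/(1 − MPC) = 1/(1 − 0.65) = 1/0.35 ≈ 2.857.
ΔY = k × ΔG = (−$669 million) / 0.35 ≈ −$1,911.4 million.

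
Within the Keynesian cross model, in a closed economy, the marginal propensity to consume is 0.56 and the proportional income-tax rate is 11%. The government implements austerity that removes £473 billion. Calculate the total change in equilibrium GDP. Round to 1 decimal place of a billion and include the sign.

−£943.0 billion

Spending multiplier = 1/(1 − c(1−t)) = 1/(1 − 0.56×0.89) = 1/0.5016 ≈ 1.994.
ΔY = k × ΔG = (−£473 billion) / 0.5016 ≈ −£943 billion.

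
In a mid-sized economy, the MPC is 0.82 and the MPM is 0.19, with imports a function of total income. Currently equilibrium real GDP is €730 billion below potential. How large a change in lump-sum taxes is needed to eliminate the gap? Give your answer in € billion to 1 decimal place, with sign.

−€329.4 billion

Spending multiplier = 1/(1 − c + m) = 1/(1 − 0.82 + 0.19) = 1/0.37 ≈ 2.703.
Tax multiplier = −c·k = −0.82/0.37 ≈ −2.216. Need ΔY = +€730 billion, so ΔT = ΔY/(−c·k) = −(+€730 billion) × 0.37 / 0.82 ≈ −€329.4 billion.
The government should cut lump-sum taxes by €329.4 billion.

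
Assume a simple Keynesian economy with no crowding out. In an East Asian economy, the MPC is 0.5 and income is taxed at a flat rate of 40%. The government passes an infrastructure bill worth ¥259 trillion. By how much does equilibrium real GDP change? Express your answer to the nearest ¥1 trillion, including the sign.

+¥370 trillion

Spending multiplier = 1/(1 − c(1−t)) = 1/(1 − 0.5×0.6) = 1/0.7 ≈ 1.429.
ΔY = k × ΔG = (+¥259 trillion) / 0.7 = +¥370 trillion.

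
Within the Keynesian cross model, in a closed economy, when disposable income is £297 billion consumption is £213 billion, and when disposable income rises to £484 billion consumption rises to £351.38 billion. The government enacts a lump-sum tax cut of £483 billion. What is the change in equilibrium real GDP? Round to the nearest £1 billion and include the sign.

MPC = ΔC/ΔYd = (351.38 − 213)/(484 − 297) = 138.38/187 = 0.74.
A lump-sum tax change of −£483 billion shifts disposable income by +£483 billion; first-round consumption changes by −c × ΔT = −0.74 × (−£483 billion) = +£357.42 billion.
Expenditure multiplier = 1/(1 − MPC) = 1/(1 − 0.74) = 1/0.26 ≈ 3.846.
The tax multiplier is −c × k ≈ −2.846, so ΔY = k × (−c·ΔT) = (+£357.42 billion) / 0.26 ≈ +£1,375 billion.

+£1,375 billion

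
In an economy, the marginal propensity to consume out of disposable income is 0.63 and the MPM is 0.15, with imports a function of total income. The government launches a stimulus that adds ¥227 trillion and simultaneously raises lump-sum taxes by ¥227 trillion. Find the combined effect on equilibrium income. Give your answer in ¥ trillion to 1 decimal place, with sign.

+¥161.5 trillion

Expenditure multiplier = 1/(1 − c + m) = 1/(1 − 0.63 + 0.15) = 1/0.52 ≈ 1.923.
ΔG contributes k·ΔG = (+¥227 trillion) / 0.52 ≈ +¥436.5 trillion.
ΔT of +¥227 trillion changes first-round spending by −c·ΔT = −¥143.01 trillion, contributing k·(−c·ΔT) = (−¥143.01 trillion) / 0.52 ≈ −¥275 trillion.
Net ΔY = k(ΔG − c·ΔT) = (+¥83.99 trillion) / 0.52 ≈ +¥161.5 trillion.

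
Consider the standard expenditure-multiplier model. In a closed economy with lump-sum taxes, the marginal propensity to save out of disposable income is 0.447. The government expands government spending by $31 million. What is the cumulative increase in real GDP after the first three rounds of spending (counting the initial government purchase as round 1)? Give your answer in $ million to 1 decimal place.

MPC = 1 − MPS = 1 − 0.447 = 0.553.
Round 1 adds ΔG = $31 million; each later round is MPC = 0.553 times the previous.
After 3 rounds: 31 + 17.143 + 9.480079 = ΔG·(1 − c^3)/(1 − c) = 31 × (1 − 0.169112377)/0.447 ≈ $57.6 million.

$57.6 million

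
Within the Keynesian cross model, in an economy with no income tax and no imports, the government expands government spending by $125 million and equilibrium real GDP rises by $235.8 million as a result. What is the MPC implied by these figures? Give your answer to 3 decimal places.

Implied spending multiplier k = ΔY/ΔG = 235.8/125 = 1.8864.
Since k = 1/(1 − MPC), MPC = 1 − 1/k = 1 − ΔG/ΔY = 1 − 125/235.8 ≈ 0.470.

0.470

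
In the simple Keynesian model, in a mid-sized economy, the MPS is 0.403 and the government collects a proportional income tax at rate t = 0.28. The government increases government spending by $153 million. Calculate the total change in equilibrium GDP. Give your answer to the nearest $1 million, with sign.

+$268 million

MPC = 1 − MPS = 1 − 0.403 = 0.597.
Spending multiplier = 1/(1 − c(1−t)) = 1/(1 − 0.597×0.72) = 1/0.57016 ≈ 1.754.
ΔY = k × ΔG = (+$153 million) / 0.57016 ≈ +$268 million.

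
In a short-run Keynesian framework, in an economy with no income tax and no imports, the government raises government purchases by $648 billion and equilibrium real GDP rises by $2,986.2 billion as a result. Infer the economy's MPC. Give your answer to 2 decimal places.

0.78

Implied spending multiplier k = ΔY/ΔG = 2,986.2/648 ≈ 4.6083.
Since k = 1/(1 − MPC), MPC = 1 − 1/k = 1 − ΔG/ΔY = 1 − 648/2,986.2 ≈ 0.78.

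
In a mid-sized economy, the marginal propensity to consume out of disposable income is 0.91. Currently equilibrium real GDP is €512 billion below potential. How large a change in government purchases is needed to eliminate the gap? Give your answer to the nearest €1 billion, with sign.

Spending multiplier = 1/(1 − MPC) = 1/(1 − 0.91) = 1/0.09 ≈ 11.111.
Need ΔY = +€512 billion, so ΔG = ΔY/k = (+€512 billion) × 0.09 ≈ +€46 billion.
The government should increase government purchases by €46 billion.

+€46 billion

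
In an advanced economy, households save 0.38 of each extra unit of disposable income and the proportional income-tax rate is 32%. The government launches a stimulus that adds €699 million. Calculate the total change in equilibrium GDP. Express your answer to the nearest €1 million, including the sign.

MPC = 1 − MPS = 1 − 0.38 = 0.62.
Spending multiplier = 1/(1 − c(1−t)) = 1/(1 − 0.62×0.68) = 1/0.5784 ≈ 1.729.
ΔY = k × ΔG = (+€699 million) / 0.5784 ≈ +€1,209 million.

+€1,209 million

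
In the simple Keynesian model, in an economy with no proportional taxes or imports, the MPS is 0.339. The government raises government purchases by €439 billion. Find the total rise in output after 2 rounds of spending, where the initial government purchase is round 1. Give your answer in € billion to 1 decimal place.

MPC = 1 − MPS = 1 − 0.339 = 0.661.
Round 1 adds ΔG = €439 billion; each later round is MPC = 0.661 times the previous.
After 2 rounds: 439 + 290.179 = ΔG·(1 − c^2)/(1 − c) = 439 × (1 − 0.436921)/0.339 ≈ €729.2 billion.

€729.2 billion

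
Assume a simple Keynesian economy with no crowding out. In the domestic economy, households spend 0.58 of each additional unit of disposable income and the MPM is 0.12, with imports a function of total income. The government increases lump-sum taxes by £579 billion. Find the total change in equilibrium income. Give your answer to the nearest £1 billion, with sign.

A lump-sum tax change of +£579 billion shifts disposable income by −£579 billion; first-round consumption changes by −c × ΔT = −0.58 × (+£579 billion) = −£335.82 billion.
Expenditure multiplier = 1/(1 − c + m) = 1/(1 − 0.58 + 0.12) = 1/0.54 ≈ 1.852.
The tax multiplier is −c × k ≈ −1.074, so ΔY = k × (−c·ΔT) = (−£335.82 billion) / 0.54 ≈ −£622 billion.

−£622 billion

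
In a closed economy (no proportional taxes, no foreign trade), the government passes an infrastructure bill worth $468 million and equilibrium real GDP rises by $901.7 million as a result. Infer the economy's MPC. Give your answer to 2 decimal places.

Implied spending multiplier k = ΔY/ΔG = 901.7/468 ≈ 1.9267.
Since k = 1/(1 − MPC), MPC = 1 − 1/k = 1 − ΔG/ΔY = 1 − 468/901.7 ≈ 0.48.

0.48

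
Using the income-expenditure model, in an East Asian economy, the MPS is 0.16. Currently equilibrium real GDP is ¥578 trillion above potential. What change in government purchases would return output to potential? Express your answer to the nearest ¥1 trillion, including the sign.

−¥92 trillion

MPC = 1 − MPS = 1 − 0.16 = 0.84.
Spending multiplier = 1/(1 − MPC) = 1/(1 − 0.84) = 1/0.16 = 6.25.
Need ΔY = −¥578 trillion, so ΔG = ΔY/k = (−¥578 trillion) × 0.16 ≈ −¥92 trillion.
The government should cut government purchases by ¥92 trillion.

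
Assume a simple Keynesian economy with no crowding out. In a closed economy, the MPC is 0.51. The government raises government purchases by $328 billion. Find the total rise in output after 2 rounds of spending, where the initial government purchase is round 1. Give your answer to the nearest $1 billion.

$495 billion

Round 1 adds ΔG = $328 billion; each later round is MPC = 0.51 times the previous.
After 2 rounds: 328 + 167.28 = ΔG·(1 − c^2)/(1 − c) = 328 × (1 − 0.2601)/0.49 ≈ $495 billion.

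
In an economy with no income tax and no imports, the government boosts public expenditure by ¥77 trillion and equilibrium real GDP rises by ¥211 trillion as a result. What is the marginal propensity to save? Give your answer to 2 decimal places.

Implied spending multiplier k = ΔY/ΔG = 211/77 ≈ 2.7403.
Since k = 1/(1 − MPC), MPC = 1 − 1/k = 1 − ΔG/ΔY = 1 − 77/211 ≈ 0.64.
MPS = 1 − MPC = 0.36.

0.36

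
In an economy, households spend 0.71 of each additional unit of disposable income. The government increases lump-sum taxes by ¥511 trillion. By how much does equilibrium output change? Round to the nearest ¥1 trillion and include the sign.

−¥1,251 trillion

A lump-sum tax change of +¥511 trillion shifts disposable income by −¥511 trillion; first-round consumption changes by −c × ΔT = −0.71 × (+¥511 trillion) = −¥362.81 trillion.
Expenditure multiplier = 1/(1 − MPC) = 1/(1 − 0.71) = 1/0.29 ≈ 3.448.
The tax multiplier is −c × k ≈ −2.448, so ΔY = k × (−c·ΔT) = (−¥362.81 trillion) / 0.29 ≈ −¥1,251 trillion.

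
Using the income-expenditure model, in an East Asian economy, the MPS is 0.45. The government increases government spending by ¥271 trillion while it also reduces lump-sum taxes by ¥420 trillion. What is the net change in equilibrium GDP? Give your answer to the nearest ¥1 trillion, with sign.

MPC = 1 − MPS = 1 − 0.45 = 0.55.
Expenditure multiplier = 1/(1 − MPC) = 1/(1 − 0.55) = 1/0.45 ≈ 2.222.
ΔG contributes k·ΔG = (+¥271 trillion) / 0.45 ≈ +¥602.2 trillion.
ΔT of −¥420 trillion changes first-round spending by −c·ΔT = +¥231 trillion, contributing k·(−c·ΔT) = (+¥231 trillion) / 0.45 ≈ +¥513.3 trillion.
Net ΔY = k(ΔG − c·ΔT) = (+¥502 trillion) / 0.45 ≈ +¥1,116 trillion.

+¥1,116 trillion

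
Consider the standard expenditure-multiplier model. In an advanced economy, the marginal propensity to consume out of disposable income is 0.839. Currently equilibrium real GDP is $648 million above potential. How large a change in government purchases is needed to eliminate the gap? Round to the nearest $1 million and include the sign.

−$104 million

Spending multiplier = 1/(1 − MPC) = 1/(1 − 0.839) = 1/0.161 ≈ 6.211.
Need ΔY = −$648 million, so ΔG = ΔY/k = (−$648 million) × 0.161 ≈ −$104 million.
The government should cut government purchases by $104 million.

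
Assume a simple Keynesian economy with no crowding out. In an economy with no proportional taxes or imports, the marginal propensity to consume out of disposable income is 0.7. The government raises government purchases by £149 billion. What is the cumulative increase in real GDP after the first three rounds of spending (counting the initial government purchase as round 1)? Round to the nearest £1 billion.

£326 billion

Round 1 adds ΔG = £149 billion; each later round is MPC = 0.7 times the previous.
After 3 rounds: 149 + 104.3 + 73.01 = ΔG·(1 − c^3)/(1 − c) = 149 × (1 − 0.343)/0.3 ≈ £326 billion.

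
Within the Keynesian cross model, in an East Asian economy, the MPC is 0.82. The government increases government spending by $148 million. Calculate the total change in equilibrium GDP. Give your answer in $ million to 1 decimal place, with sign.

Expenditure multiplier = 1/(1 − MPC) = 1/(1 − 0.82) = 1/0.18 ≈ 5.556.
ΔY = k × ΔG = (+$148 million) / 0.18 ≈ +$822.2 million.

+$822.2 million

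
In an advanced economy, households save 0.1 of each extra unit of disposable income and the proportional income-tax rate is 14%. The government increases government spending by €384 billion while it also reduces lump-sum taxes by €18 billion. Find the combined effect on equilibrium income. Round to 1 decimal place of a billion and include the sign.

MPC = 1 − MPS = 1 − 0.1 = 0.9.
Expenditure multiplier = 1/(1 − c(1−t)) = 1/(1 − 0.9×0.86) = 1/0.226 ≈ 4.425.
ΔG contributes k·ΔG = (+€384 billion) / 0.226 ≈ +€1,699.1 billion.
ΔT of −€18 billion changes first-round spending by −c·ΔT = +€16.2 billion, contributing k·(−c·ΔT) = (+€16.2 billion) / 0.226 ≈ +€71.7 billion.
Net ΔY = k(ΔG − c·ΔT) = (+€400.2 billion) / 0.226 ≈ +€1,770.8 billion.

+€1,770.8 billion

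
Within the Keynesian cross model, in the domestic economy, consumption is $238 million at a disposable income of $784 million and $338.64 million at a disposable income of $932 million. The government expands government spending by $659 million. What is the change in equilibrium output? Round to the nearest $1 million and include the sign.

MPC = ΔC/ΔYd = (338.64 − 238)/(932 − 784) = 100.64/148 = 0.68.
Spending multiplier = 1/(1 − MPC) = 1/(1 − 0.68) = 1/0.32 = 3.125.
ΔY = k × ΔG = (+$659 million) / 0.32 ≈ +$2,059 million.

+$2,059 million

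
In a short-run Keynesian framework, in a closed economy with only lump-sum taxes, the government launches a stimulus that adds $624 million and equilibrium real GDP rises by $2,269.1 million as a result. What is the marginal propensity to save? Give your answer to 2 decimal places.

Implied spending multiplier k = ΔY/ΔG = 2,269.1/624 ≈ 3.6364.
Since k = 1/(1 − MPC), MPC = 1 − 1/k = 1 − ΔG/ΔY = 1 − 624/2,269.1 ≈ 0.73.
MPS = 1 − MPC = 0.27.

0.27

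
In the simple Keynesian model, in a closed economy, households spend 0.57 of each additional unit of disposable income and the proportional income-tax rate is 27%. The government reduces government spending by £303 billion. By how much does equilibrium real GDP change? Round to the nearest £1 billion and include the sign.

−£519 billion

Government-spending multiplier = 1/(1 − c(1−t)) = 1/(1 − 0.57×0.73) = 1/0.5839 ≈ 1.713.
ΔY = k × ΔG = (−£303 billion) / 0.5839 ≈ −£519 billion.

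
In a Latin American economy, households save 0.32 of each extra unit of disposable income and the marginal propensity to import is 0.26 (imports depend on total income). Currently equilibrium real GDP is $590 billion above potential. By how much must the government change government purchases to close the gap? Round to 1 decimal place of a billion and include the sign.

MPC = 1 − MPS = 1 − 0.32 = 0.68.
Spending multiplier = 1/(1 − c + m) = 1/(1 − 0.68 + 0.26) = 1/0.58 ≈ 1.724.
Need ΔY = −$590 billion, so ΔG = ΔY/k = (−$590 billion) × 0.58 = −$342.2 billion.
The government should cut government purchases by $342.2 billion.

−$342.2 billion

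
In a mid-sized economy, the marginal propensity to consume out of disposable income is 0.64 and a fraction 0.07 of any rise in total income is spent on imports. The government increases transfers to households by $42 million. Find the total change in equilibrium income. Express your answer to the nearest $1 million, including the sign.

The transfer change shifts disposable income by +$42 million, so first-round consumption changes by c·ΔTR = 0.64 × (+$42 million) = +$26.88 million.
Expenditure multiplier = 1/(1 − c + m) = 1/(1 − 0.64 + 0.07) = 1/0.43 ≈ 2.326.
The transfer multiplier is c × k ≈ 1.488, so ΔY = k × (c·ΔTR) = (+$26.88 million) / 0.43 ≈ +$63 million.

+$63 million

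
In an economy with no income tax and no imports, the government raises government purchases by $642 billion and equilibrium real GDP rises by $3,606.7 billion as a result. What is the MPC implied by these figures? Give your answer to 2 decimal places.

0.82

Implied spending multiplier k = ΔY/ΔG = 3,606.7/642 ≈ 5.6179.
Since k = 1/(1 − MPC), MPC = 1 − 1/k = 1 − ΔG/ΔY = 1 − 642/3,606.7 ≈ 0.82.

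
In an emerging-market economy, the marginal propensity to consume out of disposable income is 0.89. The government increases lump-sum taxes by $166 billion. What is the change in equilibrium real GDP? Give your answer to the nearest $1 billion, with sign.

A lump-sum tax change of +$166 billion shifts disposable income by −$166 billion; first-round consumption changes by −c × ΔT = −0.89 × (+$166 billion) = −$147.74 billion.
Expenditure multiplier = 1/(1 − MPC) = 1/(1 − 0.89) = 1/0.11 ≈ 9.091.
The tax multiplier is −c × k ≈ −8.091, so ΔY = k × (−c·ΔT) = (−$147.74 billion) / 0.11 ≈ −$1,343 billion.

−$1,343 billion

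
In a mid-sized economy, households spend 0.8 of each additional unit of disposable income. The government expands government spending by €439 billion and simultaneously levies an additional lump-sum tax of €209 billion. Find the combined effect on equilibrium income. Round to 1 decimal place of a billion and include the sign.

Expenditure multiplier = 1/(1 − MPC) = 1/(1 − 0.8) = 1/0.2 = 5.
ΔG contributes k·ΔG = (+€439 billion) / 0.2 = +€2,195 billion.
ΔT of +€209 billion changes first-round spending by −c·ΔT = −€167.2 billion, contributing k·(−c·ΔT) = (−€167.2 billion) / 0.2 = −€836 billion.
Net ΔY = k(ΔG − c·ΔT) = (+€271.8 billion) / 0.2 = +€1,359 billion.

+€1,359.0 billion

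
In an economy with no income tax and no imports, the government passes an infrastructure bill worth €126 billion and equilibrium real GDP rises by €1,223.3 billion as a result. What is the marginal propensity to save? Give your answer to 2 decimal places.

0.10

Implied spending multiplier k = ΔY/ΔG = 1,223.3/126 ≈ 9.7087.
Since k = 1/(1 − MPC), MPC = 1 − 1/k = 1 − ΔG/ΔY = 1 − 126/1,223.3 ≈ 0.90.
MPS = 1 − MPC = 0.10.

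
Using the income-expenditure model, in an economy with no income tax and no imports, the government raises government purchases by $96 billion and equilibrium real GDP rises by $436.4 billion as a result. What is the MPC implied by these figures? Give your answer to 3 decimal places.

Implied spending multiplier k = ΔY/ΔG = 436.4/96 ≈ 4.5458.
Since k = 1/(1 − MPC), MPC = 1 − 1/k = 1 − ΔG/ΔY = 1 − 96/436.4 ≈ 0.780.

0.780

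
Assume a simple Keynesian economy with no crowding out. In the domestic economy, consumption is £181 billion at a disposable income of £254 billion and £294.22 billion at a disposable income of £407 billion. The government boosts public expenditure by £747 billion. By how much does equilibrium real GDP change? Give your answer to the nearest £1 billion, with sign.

MPC = ΔC/ΔYd = (294.22 − 181)/(407 − 254) = 113.22/153 = 0.74.
Spending multiplier = 1/(1 − MPC) = 1/(1 − 0.74) = 1/0.26 ≈ 3.846.
ΔY = k × ΔG = (+£747 billion) / 0.26 ≈ +£2,873 billion.

+£2,873 billion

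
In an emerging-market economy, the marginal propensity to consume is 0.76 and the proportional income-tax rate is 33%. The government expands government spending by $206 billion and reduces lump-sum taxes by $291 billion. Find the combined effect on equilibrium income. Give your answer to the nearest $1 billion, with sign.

+$870 billion

Expenditure multiplier = 1/(1 − c(1−t)) = 1/(1 − 0.76×0.67) = 1/0.4908 ≈ 2.037.
ΔG contributes k·ΔG = (+$206 billion) / 0.4908 ≈ +$419.7 billion.
ΔT of −$291 billion changes first-round spending by −c·ΔT = +$221.16 billion, contributing k·(−c·ΔT) = (+$221.16 billion) / 0.4908 ≈ +$450.6 billion.
Net ΔY = k(ΔG − c·ΔT) = (+$427.16 billion) / 0.4908 ≈ +$870 billion.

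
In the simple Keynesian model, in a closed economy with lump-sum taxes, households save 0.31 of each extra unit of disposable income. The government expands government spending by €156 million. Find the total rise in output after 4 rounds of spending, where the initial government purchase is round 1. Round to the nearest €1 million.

€389 million

MPC = 1 − MPS = 1 − 0.31 = 0.69.
Round 1 adds ΔG = €156 million; each later round is MPC = 0.69 times the previous.
After 4 rounds: 156 + 107.64 + 74.2716 + 51.247404 = ΔG·(1 − c^4)/(1 − c) = 156 × (1 − 0.22667121)/0.31 ≈ €389 million.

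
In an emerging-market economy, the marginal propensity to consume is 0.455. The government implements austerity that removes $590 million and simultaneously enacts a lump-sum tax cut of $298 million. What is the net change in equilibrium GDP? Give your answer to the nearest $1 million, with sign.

Expenditure multiplier = 1/(1 − MPC) = 1/(1 − 0.455) = 1/0.545 ≈ 1.835.
ΔG contributes k·ΔG = (−$590 million) / 0.545 ≈ −$1,082.6 million.
ΔT of −$298 million changes first-round spending by −c·ΔT = +$135.59 million, contributing k·(−c·ΔT) = (+$135.59 million) / 0.545 ≈ +$248.8 million.
Net ΔY = k(ΔG − c·ΔT) = (−$454.41 million) / 0.545 ≈ −$834 million.

−$834 million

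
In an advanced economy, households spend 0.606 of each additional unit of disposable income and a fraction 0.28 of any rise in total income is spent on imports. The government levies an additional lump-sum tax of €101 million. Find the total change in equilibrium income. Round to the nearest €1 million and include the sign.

−€91 million

A lump-sum tax change of +€101 million shifts disposable income by −€101 million; first-round consumption changes by −c × ΔT = −0.606 × (+€101 million) = −€61.206 million.
Expenditure multiplier = 1/(1 − c + m) = 1/(1 − 0.606 + 0.28) = 1/0.674 ≈ 1.484.
The tax multiplier is −c × k ≈ −0.899, so ΔY = k × (−c·ΔT) = (−€61.206 million) / 0.674 ≈ −€91 million.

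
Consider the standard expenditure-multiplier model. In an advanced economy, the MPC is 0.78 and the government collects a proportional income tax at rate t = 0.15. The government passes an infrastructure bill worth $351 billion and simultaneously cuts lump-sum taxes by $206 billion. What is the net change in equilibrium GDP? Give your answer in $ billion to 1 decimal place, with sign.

Expenditure multiplier = 1/(1 − c(1−t)) = 1/(1 − 0.78×0.85) = 1/0.337 ≈ 2.967.
ΔG contributes k·ΔG = (+$351 billion) / 0.337 ≈ +$1,041.5 billion.
ΔT of −$206 billion changes first-round spending by −c·ΔT = +$160.68 billion, contributing k·(−c·ΔT) = (+$160.68 billion) / 0.337 ≈ +$476.8 billion.
Net ΔY = k(ΔG − c·ΔT) = (+$511.68 billion) / 0.337 ≈ +$1,518.3 billion.

+$1,518.3 billion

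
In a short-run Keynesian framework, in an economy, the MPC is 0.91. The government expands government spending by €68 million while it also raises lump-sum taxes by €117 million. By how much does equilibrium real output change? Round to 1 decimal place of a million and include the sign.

−€427.4 million

Expenditure multiplier = 1/(1 − MPC) = 1/(1 − 0.91) = 1/0.09 ≈ 11.111.
ΔG contributes k·ΔG = (+€68 million) / 0.09 ≈ +€755.6 million.
ΔT of +€117 million changes first-round spending by −c·ΔT = −€106.47 million, contributing k·(−c·ΔT) = (−€106.47 million) / 0.09 = −€1,183 million.
Net ΔY = k(ΔG − c·ΔT) = (−€38.47 million) / 0.09 ≈ −€427.4 million.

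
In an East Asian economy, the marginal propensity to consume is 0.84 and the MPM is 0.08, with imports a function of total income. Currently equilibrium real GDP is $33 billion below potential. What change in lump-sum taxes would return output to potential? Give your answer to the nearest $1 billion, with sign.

−$9 billion

Spending multiplier = 1/(1 − c + m) = 1/(1 − 0.84 + 0.08) = 1/0.24 ≈ 4.167.
Tax multiplier = −c·k = −0.84/0.24 = −3.5. Need ΔY = +$33 billion, so ΔT = ΔY/(−c·k) = −(+$33 billion) × 0.24 / 0.84 ≈ −$9 billion.
The government should cut lump-sum taxes by $9 billion.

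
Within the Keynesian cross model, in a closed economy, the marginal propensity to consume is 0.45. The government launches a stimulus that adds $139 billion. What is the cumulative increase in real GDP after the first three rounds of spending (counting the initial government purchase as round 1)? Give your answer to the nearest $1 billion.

Round 1 adds ΔG = $139 billion; each later round is MPC = 0.45 times the previous.
After 3 rounds: 139 + 62.55 + 28.1475 = ΔG·(1 − c^3)/(1 − c) = 139 × (1 − 0.091125)/0.55 ≈ $230 billion.

$230 billion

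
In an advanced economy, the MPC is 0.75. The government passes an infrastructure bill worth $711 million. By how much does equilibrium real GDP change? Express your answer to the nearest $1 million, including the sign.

+$2,844 million

Government-spending multiplier = 1/(1 − MPC) = 1/(1 − 0.75) = 1/0.25 = 4.
ΔY = k × ΔG = (+$711 million) / 0.25 = +$2,844 million.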